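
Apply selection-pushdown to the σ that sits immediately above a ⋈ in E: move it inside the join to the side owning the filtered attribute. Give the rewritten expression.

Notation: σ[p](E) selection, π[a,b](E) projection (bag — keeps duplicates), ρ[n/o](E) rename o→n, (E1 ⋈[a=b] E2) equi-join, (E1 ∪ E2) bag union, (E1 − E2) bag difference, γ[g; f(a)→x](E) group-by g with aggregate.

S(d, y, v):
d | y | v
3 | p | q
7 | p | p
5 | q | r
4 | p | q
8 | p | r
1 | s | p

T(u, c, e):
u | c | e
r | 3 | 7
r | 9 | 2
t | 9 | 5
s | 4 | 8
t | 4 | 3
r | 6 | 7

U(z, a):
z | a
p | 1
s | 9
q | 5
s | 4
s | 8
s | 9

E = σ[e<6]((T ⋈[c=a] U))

σ filters on e, owned by the left side.
E' = (σ[e<6](T) ⋈[c=a] U)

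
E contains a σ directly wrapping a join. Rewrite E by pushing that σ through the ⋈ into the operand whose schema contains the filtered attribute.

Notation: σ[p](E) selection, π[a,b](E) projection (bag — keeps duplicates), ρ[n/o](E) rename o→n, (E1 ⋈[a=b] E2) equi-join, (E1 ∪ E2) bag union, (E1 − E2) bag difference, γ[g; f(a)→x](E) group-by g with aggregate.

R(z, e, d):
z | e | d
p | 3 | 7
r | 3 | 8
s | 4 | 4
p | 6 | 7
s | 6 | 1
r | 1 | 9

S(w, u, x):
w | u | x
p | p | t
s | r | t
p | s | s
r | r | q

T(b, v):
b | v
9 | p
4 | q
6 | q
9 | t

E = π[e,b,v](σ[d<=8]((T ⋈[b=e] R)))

σ filters on d, owned by the right side.
E' = π[e,b,v]((T ⋈[b=e] σ[d<=8](R)))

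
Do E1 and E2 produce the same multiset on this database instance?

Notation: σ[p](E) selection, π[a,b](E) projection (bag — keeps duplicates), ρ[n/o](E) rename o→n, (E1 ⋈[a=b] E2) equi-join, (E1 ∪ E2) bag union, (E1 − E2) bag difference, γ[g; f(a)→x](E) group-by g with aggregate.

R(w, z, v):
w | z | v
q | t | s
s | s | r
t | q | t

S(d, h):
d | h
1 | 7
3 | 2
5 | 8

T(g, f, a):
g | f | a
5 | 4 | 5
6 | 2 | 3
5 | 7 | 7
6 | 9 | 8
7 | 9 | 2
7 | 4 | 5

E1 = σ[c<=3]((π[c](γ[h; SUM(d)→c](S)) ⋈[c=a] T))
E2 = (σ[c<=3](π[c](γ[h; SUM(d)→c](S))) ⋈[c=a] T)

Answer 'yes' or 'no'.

E1 per-node cardinality:
  S → 3
  γ[h; SUM(d)→c](S) → 3
  π[c](γ[h; SUM(d)→c](S)) → 3
  T → 6
  (π[c](γ[h; SUM(d)→c](S)) ⋈[c=a] T) → 3
  σ[c<=3]((π[c](γ[h; SUM(d)→c](S)) ⋈[c=a] T)) → 1
E2 per-node cardinality:
  S → 3
  γ[h; SUM(d)→c](S) → 3
  π[c](γ[h; SUM(d)→c](S)) → 3
  σ[c<=3](π[c](γ[h; SUM(d)→c](S))) → 2
  T → 6
  (σ[c<=3](π[c](γ[h; SUM(d)→c](S))) ⋈[c=a] T) → 1

E1 and E2 produce the same multiset:
c | g | f | a
3 | 6 | 2 | 3

yes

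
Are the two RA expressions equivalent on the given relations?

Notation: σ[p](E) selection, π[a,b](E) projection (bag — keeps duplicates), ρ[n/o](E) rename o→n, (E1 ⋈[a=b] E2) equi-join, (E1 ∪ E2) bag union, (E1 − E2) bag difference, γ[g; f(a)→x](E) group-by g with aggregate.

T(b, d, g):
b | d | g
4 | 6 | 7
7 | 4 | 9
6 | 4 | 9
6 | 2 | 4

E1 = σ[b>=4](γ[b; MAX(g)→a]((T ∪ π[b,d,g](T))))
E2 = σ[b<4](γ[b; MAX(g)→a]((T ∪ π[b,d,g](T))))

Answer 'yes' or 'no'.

E1 stepwise |·|:
  T → 4
  T → 4
  π[b,d,g](T) → 4
  (T ∪ π[b,d,g](T)) → 8
  γ[b; MAX(g)→a]((T ∪ π[b,d,g](T))) → 3
  σ[b>=4](γ[b; MAX(g)→a]((T ∪ π[b,d,g](T)))) → 3
E2 stepwise |·|:
  T → 4
  T → 4
  π[b,d,g](T) → 4
  (T ∪ π[b,d,g](T)) → 8
  γ[b; MAX(g)→a]((T ∪ π[b,d,g](T))) → 3
  σ[b<4](γ[b; MAX(g)→a]((T ∪ π[b,d,g](T)))) → 0

E1 result:
b | a
4 | 7
6 | 9
7 | 9
E2 result:
b | a
(0 rows)
Witness: (7, 9) appears 1× in E1 but 0× in E2.

no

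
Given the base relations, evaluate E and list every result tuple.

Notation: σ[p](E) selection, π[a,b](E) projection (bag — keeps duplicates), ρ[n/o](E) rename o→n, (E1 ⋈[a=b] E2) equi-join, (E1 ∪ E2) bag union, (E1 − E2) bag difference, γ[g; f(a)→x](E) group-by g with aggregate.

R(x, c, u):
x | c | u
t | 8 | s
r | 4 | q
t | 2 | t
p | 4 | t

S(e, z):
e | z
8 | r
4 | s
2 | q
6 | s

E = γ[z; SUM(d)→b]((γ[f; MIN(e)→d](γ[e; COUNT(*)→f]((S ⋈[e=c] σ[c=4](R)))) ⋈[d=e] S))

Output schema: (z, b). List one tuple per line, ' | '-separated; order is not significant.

Row counts bottom-up:
  S → 4
  R → 4
  σ[c=4](R) → 2
  (S ⋈[e=c] σ[c=4](R)) → 2
  γ[e; COUNT(*)→f]((S ⋈[e=c] σ[c=4](R))) → 1
  γ[f; MIN(e)→d](γ[e; COUNT(*)→f]((S ⋈[e=c] σ[c=4](R)))) → 1
  S → 4
  (γ[f; MIN(e)→d](γ[e; COUNT(*)→f]((S ⋈[e=c] σ[c=4](R)))) ⋈[d=e] S) → 1
  γ[z; SUM(d)→b]((γ[f; MIN(e)→d](γ[e; COUNT(*)→f]((S ⋈[e=c] σ[c=4](R)))) ⋈[d=e] S)) → 1

== RESULT ==
z | b
s | 4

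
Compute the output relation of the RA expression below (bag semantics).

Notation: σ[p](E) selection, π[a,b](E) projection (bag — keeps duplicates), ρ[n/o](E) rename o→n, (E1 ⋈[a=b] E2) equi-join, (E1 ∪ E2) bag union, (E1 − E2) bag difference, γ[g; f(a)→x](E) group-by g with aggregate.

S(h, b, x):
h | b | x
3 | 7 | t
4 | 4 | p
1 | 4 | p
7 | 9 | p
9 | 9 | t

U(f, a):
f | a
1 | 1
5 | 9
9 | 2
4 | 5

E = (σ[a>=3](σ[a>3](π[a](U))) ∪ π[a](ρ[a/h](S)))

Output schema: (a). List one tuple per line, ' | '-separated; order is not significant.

Row counts bottom-up:
  U → 4
  π[a](U) → 4
  σ[a>3](π[a](U)) → 2
  σ[a>=3](σ[a>3](π[a](U))) → 2
  S → 5
  ρ[a/h](S) → 5
  π[a](ρ[a/h](S)) → 5
  (σ[a>=3](σ[a>3](π[a](U))) ∪ π[a](ρ[a/h](S))) → 7

== RESULT ==
a
1
3
4
5
7
9
9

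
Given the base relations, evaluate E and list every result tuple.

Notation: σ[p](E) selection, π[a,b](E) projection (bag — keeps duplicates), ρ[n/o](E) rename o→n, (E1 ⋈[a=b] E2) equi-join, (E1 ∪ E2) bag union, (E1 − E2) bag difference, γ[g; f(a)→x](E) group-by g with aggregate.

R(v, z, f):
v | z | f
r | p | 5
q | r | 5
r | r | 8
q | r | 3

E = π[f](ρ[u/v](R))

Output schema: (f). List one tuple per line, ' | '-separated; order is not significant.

Stepwise |·|:
  R → 4
  ρ[u/v](R) → 4
  π[f](ρ[u/v](R)) → 4

== RESULT ==
f
3
5
5
8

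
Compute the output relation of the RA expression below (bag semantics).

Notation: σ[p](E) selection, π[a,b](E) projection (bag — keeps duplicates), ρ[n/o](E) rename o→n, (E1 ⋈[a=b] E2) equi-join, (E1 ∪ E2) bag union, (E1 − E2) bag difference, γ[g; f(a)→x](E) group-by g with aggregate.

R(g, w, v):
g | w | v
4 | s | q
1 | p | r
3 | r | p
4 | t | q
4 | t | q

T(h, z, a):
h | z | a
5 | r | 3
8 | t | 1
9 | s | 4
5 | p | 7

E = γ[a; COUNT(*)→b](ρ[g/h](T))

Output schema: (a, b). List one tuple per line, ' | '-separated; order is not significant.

Row counts bottom-up:
  T → 4
  ρ[g/h](T) → 4
  γ[a; COUNT(*)→b](ρ[g/h](T)) → 4

== RESULT ==
a | b
1 | 1
3 | 1
4 | 1
7 | 1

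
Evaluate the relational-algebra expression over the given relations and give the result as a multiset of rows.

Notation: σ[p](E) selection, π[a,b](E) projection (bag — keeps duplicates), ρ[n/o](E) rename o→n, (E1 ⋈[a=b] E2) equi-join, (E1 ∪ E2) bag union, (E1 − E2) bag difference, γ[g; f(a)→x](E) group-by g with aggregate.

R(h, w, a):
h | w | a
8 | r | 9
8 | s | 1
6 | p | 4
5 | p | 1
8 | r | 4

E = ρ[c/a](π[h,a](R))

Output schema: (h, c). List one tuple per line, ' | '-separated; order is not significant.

Row counts bottom-up:
  R → 5
  π[h,a](R) → 5
  ρ[c/a](π[h,a](R)) → 5

== RESULT ==
h | c
5 | 1
6 | 4
8 | 1
8 | 4
8 | 9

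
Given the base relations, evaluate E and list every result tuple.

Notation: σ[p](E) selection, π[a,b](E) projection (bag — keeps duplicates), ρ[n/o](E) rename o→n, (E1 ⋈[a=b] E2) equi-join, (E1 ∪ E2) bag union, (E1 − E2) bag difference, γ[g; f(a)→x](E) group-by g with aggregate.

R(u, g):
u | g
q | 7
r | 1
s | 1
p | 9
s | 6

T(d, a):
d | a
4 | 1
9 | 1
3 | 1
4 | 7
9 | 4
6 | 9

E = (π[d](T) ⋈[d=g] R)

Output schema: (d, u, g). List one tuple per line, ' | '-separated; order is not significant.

Stepwise |·|:
  T → 6
  π[d](T) → 6
  R → 5
  (π[d](T) ⋈[d=g] R) → 3

== RESULT ==
d | u | g
6 | s | 6
9 | p | 9
9 | p | 9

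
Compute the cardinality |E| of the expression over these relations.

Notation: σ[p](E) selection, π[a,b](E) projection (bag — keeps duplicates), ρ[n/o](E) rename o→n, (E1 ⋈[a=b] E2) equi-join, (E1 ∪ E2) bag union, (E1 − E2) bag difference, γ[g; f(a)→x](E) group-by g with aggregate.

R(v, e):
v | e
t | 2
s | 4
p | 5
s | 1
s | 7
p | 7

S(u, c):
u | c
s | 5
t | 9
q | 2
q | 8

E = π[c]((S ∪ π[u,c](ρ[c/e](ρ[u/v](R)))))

Row counts bottom-up:
  S → 4
  R → 6
  ρ[u/v](R) → 6
  ρ[c/e](ρ[u/v](R)) → 6
  π[u,c](ρ[c/e](ρ[u/v](R))) → 6
  (S ∪ π[u,c](ρ[c/e](ρ[u/v](R)))) → 10
  π[c]((S ∪ π[u,c](ρ[c/e](ρ[u/v](R))))) → 10

|E| = 10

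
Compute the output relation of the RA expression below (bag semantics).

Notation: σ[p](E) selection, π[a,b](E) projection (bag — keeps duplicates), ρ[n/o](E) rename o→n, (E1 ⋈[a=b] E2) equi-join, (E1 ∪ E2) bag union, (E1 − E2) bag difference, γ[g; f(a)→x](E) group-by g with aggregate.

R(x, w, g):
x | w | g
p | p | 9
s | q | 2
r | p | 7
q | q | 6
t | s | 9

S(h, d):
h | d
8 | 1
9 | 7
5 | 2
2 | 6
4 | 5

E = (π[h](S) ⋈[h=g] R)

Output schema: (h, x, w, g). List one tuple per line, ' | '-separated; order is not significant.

Stepwise |·|:
  S → 5
  π[h](S) → 5
  R → 5
  (π[h](S) ⋈[h=g] R) → 3

== RESULT ==
h | x | w | g
2 | s | q | 2
9 | p | p | 9
9 | t | s | 9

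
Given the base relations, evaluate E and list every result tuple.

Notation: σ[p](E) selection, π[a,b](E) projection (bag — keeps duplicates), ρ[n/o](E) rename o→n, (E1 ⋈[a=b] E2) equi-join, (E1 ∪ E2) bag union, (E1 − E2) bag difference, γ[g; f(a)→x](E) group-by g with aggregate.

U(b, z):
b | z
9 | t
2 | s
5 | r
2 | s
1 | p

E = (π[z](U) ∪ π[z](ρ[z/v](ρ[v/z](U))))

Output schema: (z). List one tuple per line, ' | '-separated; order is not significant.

Stepwise |·|:
  U → 5
  π[z](U) → 5
  U → 5
  ρ[v/z](U) → 5
  ρ[z/v](ρ[v/z](U)) → 5
  π[z](ρ[z/v](ρ[v/z](U))) → 5
  (π[z](U) ∪ π[z](ρ[z/v](ρ[v/z](U)))) → 10

== RESULT ==
z
p
p
r
r
s
s
s
s
t
t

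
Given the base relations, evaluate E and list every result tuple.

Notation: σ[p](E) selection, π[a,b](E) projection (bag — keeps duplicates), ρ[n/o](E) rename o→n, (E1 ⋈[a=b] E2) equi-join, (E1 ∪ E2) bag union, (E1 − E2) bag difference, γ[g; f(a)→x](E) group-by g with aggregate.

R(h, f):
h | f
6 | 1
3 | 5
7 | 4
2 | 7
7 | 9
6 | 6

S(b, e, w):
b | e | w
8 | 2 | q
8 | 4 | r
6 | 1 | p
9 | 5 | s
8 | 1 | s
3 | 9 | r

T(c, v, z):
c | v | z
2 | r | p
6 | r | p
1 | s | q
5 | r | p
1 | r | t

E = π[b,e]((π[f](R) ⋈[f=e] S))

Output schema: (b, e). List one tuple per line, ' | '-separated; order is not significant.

Stepwise |·|:
  R → 6
  π[f](R) → 6
  S → 6
  (π[f](R) ⋈[f=e] S) → 5
  π[b,e]((π[f](R) ⋈[f=e] S)) → 5

== RESULT ==
b | e
3 | 9
6 | 1
8 | 1
8 | 4
9 | 5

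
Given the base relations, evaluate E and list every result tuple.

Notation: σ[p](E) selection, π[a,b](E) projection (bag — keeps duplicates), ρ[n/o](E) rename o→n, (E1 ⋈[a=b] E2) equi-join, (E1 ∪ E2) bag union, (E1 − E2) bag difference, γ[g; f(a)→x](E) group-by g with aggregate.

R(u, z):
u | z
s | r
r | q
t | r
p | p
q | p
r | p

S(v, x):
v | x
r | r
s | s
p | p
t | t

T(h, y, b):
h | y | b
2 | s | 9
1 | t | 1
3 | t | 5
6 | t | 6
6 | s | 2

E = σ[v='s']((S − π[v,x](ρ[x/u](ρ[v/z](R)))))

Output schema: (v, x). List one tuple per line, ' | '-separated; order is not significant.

Subexpression sizes:
  S → 4
  R → 6
  ρ[v/z](R) → 6
  ρ[x/u](ρ[v/z](R)) → 6
  π[v,x](ρ[x/u](ρ[v/z](R))) → 6
  (S − π[v,x](ρ[x/u](ρ[v/z](R)))) → 3
  σ[v='s']((S − π[v,x](ρ[x/u](ρ[v/z](R))))) → 1

== RESULT ==
v | x
s | s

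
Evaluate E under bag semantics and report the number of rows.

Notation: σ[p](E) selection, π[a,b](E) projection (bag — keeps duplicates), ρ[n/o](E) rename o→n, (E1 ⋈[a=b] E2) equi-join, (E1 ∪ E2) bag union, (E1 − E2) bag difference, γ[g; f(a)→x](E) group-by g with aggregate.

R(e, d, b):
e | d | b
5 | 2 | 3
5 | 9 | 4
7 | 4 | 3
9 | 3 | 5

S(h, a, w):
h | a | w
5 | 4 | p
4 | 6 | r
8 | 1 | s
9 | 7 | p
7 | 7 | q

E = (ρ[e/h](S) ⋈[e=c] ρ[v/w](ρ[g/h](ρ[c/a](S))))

Per-node cardinality:
  S → 5
  ρ[e/h](S) → 5
  S → 5
  ρ[c/a](S) → 5
  ρ[g/h](ρ[c/a](S)) → 5
  ρ[v/w](ρ[g/h](ρ[c/a](S))) → 5
  (ρ[e/h](S) ⋈[e=c] ρ[v/w](ρ[g/h](ρ[c/a](S)))) → 3

|E| = 3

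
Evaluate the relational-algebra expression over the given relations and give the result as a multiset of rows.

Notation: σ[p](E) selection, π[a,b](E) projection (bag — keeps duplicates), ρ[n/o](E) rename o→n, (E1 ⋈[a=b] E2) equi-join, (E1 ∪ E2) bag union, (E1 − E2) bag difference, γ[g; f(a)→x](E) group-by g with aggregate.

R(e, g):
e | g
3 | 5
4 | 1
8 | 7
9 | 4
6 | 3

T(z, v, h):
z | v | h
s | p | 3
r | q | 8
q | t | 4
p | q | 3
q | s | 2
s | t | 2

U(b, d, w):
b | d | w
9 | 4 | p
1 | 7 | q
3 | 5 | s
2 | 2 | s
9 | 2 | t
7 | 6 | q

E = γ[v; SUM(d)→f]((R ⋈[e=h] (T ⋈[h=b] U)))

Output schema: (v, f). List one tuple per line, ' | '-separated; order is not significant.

Subexpression sizes:
  R → 5
  T → 6
  U → 6
  (T ⋈[h=b] U) → 4
  (R ⋈[e=h] (T ⋈[h=b] U)) → 2
  γ[v; SUM(d)→f]((R ⋈[e=h] (T ⋈[h=b] U))) → 2

== RESULT ==
v | f
p | 5
q | 5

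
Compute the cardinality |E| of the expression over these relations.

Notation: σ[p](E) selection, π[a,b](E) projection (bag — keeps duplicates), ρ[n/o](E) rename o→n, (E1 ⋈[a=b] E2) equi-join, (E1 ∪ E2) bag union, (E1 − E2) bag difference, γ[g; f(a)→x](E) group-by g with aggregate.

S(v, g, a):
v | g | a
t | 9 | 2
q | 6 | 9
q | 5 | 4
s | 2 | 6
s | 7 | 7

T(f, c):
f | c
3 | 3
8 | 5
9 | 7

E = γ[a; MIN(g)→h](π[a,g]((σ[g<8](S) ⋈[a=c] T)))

Subexpression sizes:
  S → 5
  σ[g<8](S) → 4
  T → 3
  (σ[g<8](S) ⋈[a=c] T) → 1
  π[a,g]((σ[g<8](S) ⋈[a=c] T)) → 1
  γ[a; MIN(g)→h](π[a,g]((σ[g<8](S) ⋈[a=c] T))) → 1

|E| = 1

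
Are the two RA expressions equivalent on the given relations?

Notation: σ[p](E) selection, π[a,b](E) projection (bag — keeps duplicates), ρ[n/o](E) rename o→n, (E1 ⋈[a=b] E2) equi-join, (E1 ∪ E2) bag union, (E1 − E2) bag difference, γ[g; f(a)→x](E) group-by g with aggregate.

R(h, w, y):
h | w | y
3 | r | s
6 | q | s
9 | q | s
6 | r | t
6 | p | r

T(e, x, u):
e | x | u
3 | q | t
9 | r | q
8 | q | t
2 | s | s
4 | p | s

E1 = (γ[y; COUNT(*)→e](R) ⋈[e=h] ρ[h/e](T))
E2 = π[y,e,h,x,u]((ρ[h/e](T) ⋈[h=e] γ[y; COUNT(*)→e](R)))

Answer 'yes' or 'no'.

E1 stepwise |·|:
  R → 5
  γ[y; COUNT(*)→e](R) → 3
  T → 5
  ρ[h/e](T) → 5
  (γ[y; COUNT(*)→e](R) ⋈[e=h] ρ[h/e](T)) → 1
E2 stepwise |·|:
  T → 5
  ρ[h/e](T) → 5
  R → 5
  γ[y; COUNT(*)→e](R) → 3
  (ρ[h/e](T) ⋈[h=e] γ[y; COUNT(*)→e](R)) → 1
  π[y,e,h,x,u]((ρ[h/e](T) ⋈[h=e] γ[y; COUNT(*)→e](R))) → 1

E1 and E2 produce the same multiset:
y | e | h | x | u
s | 3 | 3 | q | t

yes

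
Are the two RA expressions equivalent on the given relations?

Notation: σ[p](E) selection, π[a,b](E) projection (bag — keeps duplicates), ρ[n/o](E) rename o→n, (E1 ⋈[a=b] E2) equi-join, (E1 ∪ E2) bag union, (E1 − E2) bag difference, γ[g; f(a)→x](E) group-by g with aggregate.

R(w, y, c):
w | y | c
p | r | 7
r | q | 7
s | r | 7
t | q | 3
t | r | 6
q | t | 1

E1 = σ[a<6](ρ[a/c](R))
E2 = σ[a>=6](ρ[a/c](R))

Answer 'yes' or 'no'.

E1 row counts bottom-up:
  R → 6
  ρ[a/c](R) → 6
  σ[a<6](ρ[a/c](R)) → 2
E2 row counts bottom-up:
  R → 6
  ρ[a/c](R) → 6
  σ[a>=6](ρ[a/c](R)) → 4

E1 result:
w | y | a
q | t | 1
t | q | 3
E2 result:
w | y | a
p | r | 7
r | q | 7
s | r | 7
t | r | 6
Witness: ('s', 'r', 7) appears 0× in E1 but 1× in E2.

no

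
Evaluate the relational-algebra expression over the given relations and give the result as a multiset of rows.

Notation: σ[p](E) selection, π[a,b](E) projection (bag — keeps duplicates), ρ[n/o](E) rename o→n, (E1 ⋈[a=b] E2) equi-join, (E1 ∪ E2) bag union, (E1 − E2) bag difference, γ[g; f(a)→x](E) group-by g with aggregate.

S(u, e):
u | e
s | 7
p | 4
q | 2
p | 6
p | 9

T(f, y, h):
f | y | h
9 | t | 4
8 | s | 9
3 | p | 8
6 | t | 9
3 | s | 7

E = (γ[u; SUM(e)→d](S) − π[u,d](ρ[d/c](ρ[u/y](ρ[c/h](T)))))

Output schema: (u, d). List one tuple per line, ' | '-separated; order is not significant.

Subexpression sizes:
  S → 5
  γ[u; SUM(e)→d](S) → 3
  T → 5
  ρ[c/h](T) → 5
  ρ[u/y](ρ[c/h](T)) → 5
  ρ[d/c](ρ[u/y](ρ[c/h](T))) → 5
  π[u,d](ρ[d/c](ρ[u/y](ρ[c/h](T)))) → 5
  (γ[u; SUM(e)→d](S) − π[u,d](ρ[d/c](ρ[u/y](ρ[c/h](T))))) → 2

== RESULT ==
u | d
p | 19
q | 2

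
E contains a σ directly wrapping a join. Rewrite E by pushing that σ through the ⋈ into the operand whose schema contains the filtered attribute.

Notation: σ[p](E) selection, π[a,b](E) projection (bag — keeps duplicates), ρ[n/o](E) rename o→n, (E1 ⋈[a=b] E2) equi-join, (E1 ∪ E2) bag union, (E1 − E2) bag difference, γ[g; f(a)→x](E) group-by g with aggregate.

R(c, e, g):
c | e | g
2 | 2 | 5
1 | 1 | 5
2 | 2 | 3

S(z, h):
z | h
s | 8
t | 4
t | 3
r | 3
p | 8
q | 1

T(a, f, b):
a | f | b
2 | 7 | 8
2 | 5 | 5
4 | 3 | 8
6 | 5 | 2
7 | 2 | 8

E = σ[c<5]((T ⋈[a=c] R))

σ filters on c, owned by the right side.
E' = (T ⋈[a=c] σ[c<5](R))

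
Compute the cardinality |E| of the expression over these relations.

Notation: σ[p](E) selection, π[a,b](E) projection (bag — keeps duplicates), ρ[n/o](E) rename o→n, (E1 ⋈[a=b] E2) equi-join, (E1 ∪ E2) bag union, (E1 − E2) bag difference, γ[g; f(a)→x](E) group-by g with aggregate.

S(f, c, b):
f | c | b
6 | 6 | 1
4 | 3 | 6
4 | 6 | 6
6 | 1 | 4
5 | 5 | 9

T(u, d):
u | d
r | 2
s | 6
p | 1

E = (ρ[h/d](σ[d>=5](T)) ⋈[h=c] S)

Subexpression sizes:
  T → 3
  σ[d>=5](T) → 1
  ρ[h/d](σ[d>=5](T)) → 1
  S → 5
  (ρ[h/d](σ[d>=5](T)) ⋈[h=c] S) → 2

|E| = 2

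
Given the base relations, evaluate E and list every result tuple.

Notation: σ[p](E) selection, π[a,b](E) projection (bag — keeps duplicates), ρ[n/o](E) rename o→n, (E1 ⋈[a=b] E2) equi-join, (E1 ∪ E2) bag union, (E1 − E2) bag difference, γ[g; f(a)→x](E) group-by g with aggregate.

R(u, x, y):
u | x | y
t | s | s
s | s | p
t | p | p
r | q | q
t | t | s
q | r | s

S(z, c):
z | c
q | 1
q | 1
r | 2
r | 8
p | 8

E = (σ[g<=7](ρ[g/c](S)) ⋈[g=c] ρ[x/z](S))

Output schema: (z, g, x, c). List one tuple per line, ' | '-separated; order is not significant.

Subexpression sizes:
  S → 5
  ρ[g/c](S) → 5
  σ[g<=7](ρ[g/c](S)) → 3
  S → 5
  ρ[x/z](S) → 5
  (σ[g<=7](ρ[g/c](S)) ⋈[g=c] ρ[x/z](S)) → 5

== RESULT ==
z | g | x | c
q | 1 | q | 1
q | 1 | q | 1
q | 1 | q | 1
q | 1 | q | 1
r | 2 | r | 2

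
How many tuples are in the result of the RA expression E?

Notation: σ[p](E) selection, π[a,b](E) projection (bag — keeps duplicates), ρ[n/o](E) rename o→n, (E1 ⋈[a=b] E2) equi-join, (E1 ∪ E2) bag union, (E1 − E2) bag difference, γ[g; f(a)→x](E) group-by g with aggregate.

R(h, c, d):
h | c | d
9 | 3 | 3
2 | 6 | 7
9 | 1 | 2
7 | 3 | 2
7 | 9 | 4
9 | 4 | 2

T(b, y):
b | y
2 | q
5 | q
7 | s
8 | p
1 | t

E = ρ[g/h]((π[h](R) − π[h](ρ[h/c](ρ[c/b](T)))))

Stepwise |·|:
  R → 6
  π[h](R) → 6
  T → 5
  ρ[c/b](T) → 5
  ρ[h/c](ρ[c/b](T)) → 5
  π[h](ρ[h/c](ρ[c/b](T))) → 5
  (π[h](R) − π[h](ρ[h/c](ρ[c/b](T)))) → 4
  ρ[g/h]((π[h](R) − π[h](ρ[h/c](ρ[c/b](T))))) → 4

|E| = 4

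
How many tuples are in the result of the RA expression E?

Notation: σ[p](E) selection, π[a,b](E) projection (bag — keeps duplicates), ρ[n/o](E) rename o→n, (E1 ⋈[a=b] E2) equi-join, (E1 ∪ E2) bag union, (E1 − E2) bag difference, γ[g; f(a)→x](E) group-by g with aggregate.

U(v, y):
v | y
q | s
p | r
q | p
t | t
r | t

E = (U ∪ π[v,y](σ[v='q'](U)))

Subexpression sizes:
  U → 5
  U → 5
  σ[v='q'](U) → 2
  π[v,y](σ[v='q'](U)) → 2
  (U ∪ π[v,y](σ[v='q'](U))) → 7

|E| = 7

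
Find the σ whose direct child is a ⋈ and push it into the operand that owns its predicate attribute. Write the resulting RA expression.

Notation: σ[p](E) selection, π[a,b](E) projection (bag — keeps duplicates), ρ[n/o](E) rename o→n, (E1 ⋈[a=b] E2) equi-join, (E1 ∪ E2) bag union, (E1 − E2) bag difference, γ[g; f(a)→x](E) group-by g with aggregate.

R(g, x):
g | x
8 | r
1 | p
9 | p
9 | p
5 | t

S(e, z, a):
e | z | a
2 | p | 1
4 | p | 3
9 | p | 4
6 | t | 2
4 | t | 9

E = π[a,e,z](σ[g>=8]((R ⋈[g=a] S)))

σ filters on g, owned by the left side.
E' = π[a,e,z]((σ[g>=8](R) ⋈[g=a] S))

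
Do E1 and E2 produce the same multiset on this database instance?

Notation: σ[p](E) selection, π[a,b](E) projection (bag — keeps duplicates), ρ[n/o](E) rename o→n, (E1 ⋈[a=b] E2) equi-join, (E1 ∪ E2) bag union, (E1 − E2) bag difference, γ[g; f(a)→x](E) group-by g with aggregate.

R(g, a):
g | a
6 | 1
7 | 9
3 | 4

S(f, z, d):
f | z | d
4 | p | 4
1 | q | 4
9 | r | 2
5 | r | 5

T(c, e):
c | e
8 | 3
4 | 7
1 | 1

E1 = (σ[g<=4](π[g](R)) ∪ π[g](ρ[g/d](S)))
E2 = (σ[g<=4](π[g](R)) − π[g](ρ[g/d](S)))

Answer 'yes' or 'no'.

E1 row counts bottom-up:
  R → 3
  π[g](R) → 3
  σ[g<=4](π[g](R)) → 1
  S → 4
  ρ[g/d](S) → 4
  π[g](ρ[g/d](S)) → 4
  (σ[g<=4](π[g](R)) ∪ π[g](ρ[g/d](S))) → 5
E2 row counts bottom-up:
  R → 3
  π[g](R) → 3
  σ[g<=4](π[g](R)) → 1
  S → 4
  ρ[g/d](S) → 4
  π[g](ρ[g/d](S)) → 4
  (σ[g<=4](π[g](R)) − π[g](ρ[g/d](S))) → 1

E1 result:
g
2
3
4
4
5
E2 result:
g
3
Witness: (2,) appears 1× in E1 but 0× in E2.

no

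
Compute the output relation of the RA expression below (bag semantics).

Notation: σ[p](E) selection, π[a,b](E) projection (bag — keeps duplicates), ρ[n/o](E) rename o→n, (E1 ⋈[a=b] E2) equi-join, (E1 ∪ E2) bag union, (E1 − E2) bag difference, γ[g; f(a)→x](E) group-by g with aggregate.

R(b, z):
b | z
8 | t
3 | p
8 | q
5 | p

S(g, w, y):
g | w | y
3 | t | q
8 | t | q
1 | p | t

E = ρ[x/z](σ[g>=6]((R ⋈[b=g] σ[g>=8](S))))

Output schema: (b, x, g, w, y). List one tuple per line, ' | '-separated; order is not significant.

Stepwise |·|:
  R → 4
  S → 3
  σ[g>=8](S) → 1
  (R ⋈[b=g] σ[g>=8](S)) → 2
  σ[g>=6]((R ⋈[b=g] σ[g>=8](S))) → 2
  ρ[x/z](σ[g>=6]((R ⋈[b=g] σ[g>=8](S)))) → 2

== RESULT ==
b | x | g | w | y
8 | q | 8 | t | q
8 | t | 8 | t | q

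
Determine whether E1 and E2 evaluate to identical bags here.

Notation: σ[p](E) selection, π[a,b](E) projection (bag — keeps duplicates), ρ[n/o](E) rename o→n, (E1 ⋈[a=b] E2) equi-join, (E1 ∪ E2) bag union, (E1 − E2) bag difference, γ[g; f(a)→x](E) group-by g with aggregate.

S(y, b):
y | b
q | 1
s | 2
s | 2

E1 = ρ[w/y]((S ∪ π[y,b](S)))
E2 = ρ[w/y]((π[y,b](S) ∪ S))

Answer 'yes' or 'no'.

E1 stepwise |·|:
  S → 3
  S → 3
  π[y,b](S) → 3
  (S ∪ π[y,b](S)) → 6
  ρ[w/y]((S ∪ π[y,b](S))) → 6
E2 stepwise |·|:
  S → 3
  π[y,b](S) → 3
  S → 3
  (π[y,b](S) ∪ S) → 6
  ρ[w/y]((π[y,b](S) ∪ S)) → 6

E1 and E2 produce the same multiset:
w | b
q | 1
q | 1
s | 2
s | 2
s | 2
s | 2

yes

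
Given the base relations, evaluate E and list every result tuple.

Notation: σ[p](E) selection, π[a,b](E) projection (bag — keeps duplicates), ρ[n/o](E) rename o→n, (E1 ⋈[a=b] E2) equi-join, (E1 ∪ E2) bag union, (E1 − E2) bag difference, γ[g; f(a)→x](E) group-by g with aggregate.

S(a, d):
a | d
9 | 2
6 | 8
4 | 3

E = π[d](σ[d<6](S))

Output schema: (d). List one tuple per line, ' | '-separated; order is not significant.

Per-node cardinality:
  S → 3
  σ[d<6](S) → 2
  π[d](σ[d<6](S)) → 2

== RESULT ==
d
2
3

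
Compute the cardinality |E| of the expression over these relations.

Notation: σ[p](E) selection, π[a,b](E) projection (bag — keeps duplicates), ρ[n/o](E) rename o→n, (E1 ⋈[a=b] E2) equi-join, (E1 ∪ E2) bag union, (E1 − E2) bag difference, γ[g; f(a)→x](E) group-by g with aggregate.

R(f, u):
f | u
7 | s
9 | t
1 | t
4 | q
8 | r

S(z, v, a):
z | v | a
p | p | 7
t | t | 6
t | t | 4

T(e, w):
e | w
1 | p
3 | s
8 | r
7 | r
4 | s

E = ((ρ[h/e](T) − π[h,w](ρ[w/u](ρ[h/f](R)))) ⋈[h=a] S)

Per-node cardinality:
  T → 5
  ρ[h/e](T) → 5
  R → 5
  ρ[h/f](R) → 5
  ρ[w/u](ρ[h/f](R)) → 5
  π[h,w](ρ[w/u](ρ[h/f](R))) → 5
  (ρ[h/e](T) − π[h,w](ρ[w/u](ρ[h/f](R)))) → 4
  S → 3
  ((ρ[h/e](T) − π[h,w](ρ[w/u](ρ[h/f](R)))) ⋈[h=a] S) → 2

|E| = 2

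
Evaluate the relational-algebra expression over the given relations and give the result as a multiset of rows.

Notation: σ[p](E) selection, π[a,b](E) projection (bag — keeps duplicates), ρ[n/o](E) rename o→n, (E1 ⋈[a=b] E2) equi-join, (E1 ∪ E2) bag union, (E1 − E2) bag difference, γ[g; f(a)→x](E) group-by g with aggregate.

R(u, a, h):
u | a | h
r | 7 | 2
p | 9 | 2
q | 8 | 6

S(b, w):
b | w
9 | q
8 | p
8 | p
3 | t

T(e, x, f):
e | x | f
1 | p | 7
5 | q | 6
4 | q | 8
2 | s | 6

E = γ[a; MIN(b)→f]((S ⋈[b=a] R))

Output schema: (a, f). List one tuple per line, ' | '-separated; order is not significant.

Row counts bottom-up:
  S → 4
  R → 3
  (S ⋈[b=a] R) → 3
  γ[a; MIN(b)→f]((S ⋈[b=a] R)) → 2

== RESULT ==
a | f
8 | 8
9 | 9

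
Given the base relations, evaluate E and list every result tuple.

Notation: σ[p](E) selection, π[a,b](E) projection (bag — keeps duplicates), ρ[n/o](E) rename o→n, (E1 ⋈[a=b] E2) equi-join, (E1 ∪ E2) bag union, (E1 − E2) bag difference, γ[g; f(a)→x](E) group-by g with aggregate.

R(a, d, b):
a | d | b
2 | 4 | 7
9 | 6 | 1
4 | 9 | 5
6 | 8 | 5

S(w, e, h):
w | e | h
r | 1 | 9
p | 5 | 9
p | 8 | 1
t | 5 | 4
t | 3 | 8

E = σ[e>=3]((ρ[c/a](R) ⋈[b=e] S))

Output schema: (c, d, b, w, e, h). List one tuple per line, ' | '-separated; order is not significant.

Row counts bottom-up:
  R → 4
  ρ[c/a](R) → 4
  S → 5
  (ρ[c/a](R) ⋈[b=e] S) → 5
  σ[e>=3]((ρ[c/a](R) ⋈[b=e] S)) → 4

== RESULT ==
c | d | b | w | e | h
4 | 9 | 5 | p | 5 | 9
4 | 9 | 5 | t | 5 | 4
6 | 8 | 5 | p | 5 | 9
6 | 8 | 5 | t | 5 | 4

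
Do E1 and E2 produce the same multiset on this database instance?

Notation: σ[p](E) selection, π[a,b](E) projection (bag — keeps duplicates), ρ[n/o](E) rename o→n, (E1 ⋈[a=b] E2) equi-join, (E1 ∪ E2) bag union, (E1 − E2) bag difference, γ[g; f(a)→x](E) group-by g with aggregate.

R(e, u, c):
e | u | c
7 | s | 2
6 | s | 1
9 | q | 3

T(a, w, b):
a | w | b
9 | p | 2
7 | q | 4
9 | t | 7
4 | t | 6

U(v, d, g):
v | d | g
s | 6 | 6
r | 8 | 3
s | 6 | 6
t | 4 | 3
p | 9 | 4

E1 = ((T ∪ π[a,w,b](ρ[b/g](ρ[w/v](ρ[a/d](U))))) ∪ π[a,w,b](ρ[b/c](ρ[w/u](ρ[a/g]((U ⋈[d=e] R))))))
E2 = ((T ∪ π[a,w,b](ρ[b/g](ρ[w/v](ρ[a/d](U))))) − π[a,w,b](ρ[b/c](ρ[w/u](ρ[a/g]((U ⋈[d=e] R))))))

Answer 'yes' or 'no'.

E1 row counts bottom-up:
  T → 4
  U → 5
  ρ[a/d](U) → 5
  ρ[w/v](ρ[a/d](U)) → 5
  ρ[b/g](ρ[w/v](ρ[a/d](U))) → 5
  π[a,w,b](ρ[b/g](ρ[w/v](ρ[a/d](U)))) → 5
  (T ∪ π[a,w,b](ρ[b/g](ρ[w/v](ρ[a/d](U))))) → 9
  U → 5
  R → 3
  (U ⋈[d=e] R) → 3
  ρ[a/g]((U ⋈[d=e] R)) → 3
  ρ[w/u](ρ[a/g]((U ⋈[d=e] R))) → 3
  ρ[b/c](ρ[w/u](ρ[a/g]((U ⋈[d=e] R)))) → 3
  π[a,w,b](ρ[b/c](ρ[w/u](ρ[a/g]((U ⋈[d=e] R))))) → 3
  ((T ∪ π[a,w,b](ρ[b/g](ρ[w/v](ρ[a/d](U))))) ∪ π[a,w,b](ρ[b/c](ρ[w/u](ρ[a/g]((U ⋈[d=e] R)))))) → 12
E2 row counts bottom-up:
  T → 4
  U → 5
  ρ[a/d](U) → 5
  ρ[w/v](ρ[a/d](U)) → 5
  ρ[b/g](ρ[w/v](ρ[a/d](U))) → 5
  π[a,w,b](ρ[b/g](ρ[w/v](ρ[a/d](U)))) → 5
  (T ∪ π[a,w,b](ρ[b/g](ρ[w/v](ρ[a/d](U))))) → 9
  U → 5
  R → 3
  (U ⋈[d=e] R) → 3
  ρ[a/g]((U ⋈[d=e] R)) → 3
  ρ[w/u](ρ[a/g]((U ⋈[d=e] R))) → 3
  ρ[b/c](ρ[w/u](ρ[a/g]((U ⋈[d=e] R)))) → 3
  π[a,w,b](ρ[b/c](ρ[w/u](ρ[a/g]((U ⋈[d=e] R))))) → 3
  ((T ∪ π[a,w,b](ρ[b/g](ρ[w/v](ρ[a/d](U))))) − π[a,w,b](ρ[b/c](ρ[w/u](ρ[a/g]((U ⋈[d=e] R)))))) → 9

E1 result:
a | w | b
4 | q | 3
4 | t | 3
4 | t | 6
6 | s | 1
6 | s | 1
6 | s | 6
6 | s | 6
7 | q | 4
8 | r | 3
9 | p | 2
9 | p | 4
9 | t | 7
E2 result:
a | w | b
4 | t | 3
4 | t | 6
6 | s | 6
6 | s | 6
7 | q | 4
8 | r | 3
9 | p | 2
9 | p | 4
9 | t | 7
Witness: (6, 's', 1) appears 2× in E1 but 0× in E2.

no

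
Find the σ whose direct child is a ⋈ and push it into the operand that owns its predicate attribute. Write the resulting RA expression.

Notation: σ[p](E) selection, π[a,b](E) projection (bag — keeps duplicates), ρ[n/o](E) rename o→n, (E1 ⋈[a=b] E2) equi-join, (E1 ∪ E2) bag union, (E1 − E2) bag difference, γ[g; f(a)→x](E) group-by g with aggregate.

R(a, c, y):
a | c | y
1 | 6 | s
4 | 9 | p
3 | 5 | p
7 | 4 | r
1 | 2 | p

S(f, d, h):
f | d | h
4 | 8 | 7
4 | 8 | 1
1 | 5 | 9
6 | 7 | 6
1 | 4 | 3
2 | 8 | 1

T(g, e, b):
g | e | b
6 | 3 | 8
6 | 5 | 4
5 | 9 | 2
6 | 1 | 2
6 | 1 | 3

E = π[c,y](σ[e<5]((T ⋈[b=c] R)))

σ filters on e, owned by the left side.
E' = π[c,y]((σ[e<5](T) ⋈[b=c] R))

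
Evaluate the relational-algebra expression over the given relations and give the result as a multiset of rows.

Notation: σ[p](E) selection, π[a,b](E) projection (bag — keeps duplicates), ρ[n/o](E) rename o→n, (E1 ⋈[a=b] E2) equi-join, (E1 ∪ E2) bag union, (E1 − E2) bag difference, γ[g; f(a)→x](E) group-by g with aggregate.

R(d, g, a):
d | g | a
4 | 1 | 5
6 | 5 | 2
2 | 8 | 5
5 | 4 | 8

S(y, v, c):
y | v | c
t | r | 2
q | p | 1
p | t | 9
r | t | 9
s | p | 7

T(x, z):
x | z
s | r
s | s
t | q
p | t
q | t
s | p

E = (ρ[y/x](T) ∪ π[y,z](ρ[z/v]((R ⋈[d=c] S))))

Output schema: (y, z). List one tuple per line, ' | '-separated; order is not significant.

Row counts bottom-up:
  T → 6
  ρ[y/x](T) → 6
  R → 4
  S → 5
  (R ⋈[d=c] S) → 1
  ρ[z/v]((R ⋈[d=c] S)) → 1
  π[y,z](ρ[z/v]((R ⋈[d=c] S))) → 1
  (ρ[y/x](T) ∪ π[y,z](ρ[z/v]((R ⋈[d=c] S)))) → 7

== RESULT ==
y | z
p | t
q | t
s | p
s | r
s | s
t | q
t | r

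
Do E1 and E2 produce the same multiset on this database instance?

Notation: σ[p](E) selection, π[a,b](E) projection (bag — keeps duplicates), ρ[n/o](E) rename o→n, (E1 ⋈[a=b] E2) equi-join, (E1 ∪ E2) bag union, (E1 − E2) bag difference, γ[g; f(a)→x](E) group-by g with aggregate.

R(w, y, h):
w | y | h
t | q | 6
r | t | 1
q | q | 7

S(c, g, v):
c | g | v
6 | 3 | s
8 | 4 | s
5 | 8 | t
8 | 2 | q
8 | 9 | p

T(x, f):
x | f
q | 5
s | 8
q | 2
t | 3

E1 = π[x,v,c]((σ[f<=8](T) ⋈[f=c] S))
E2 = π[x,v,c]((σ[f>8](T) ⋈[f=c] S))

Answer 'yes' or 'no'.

E1 stepwise |·|:
  T → 4
  σ[f<=8](T) → 4
  S → 5
  (σ[f<=8](T) ⋈[f=c] S) → 4
  π[x,v,c]((σ[f<=8](T) ⋈[f=c] S)) → 4
E2 stepwise |·|:
  T → 4
  σ[f>8](T) → 0
  S → 5
  (σ[f>8](T) ⋈[f=c] S) → 0
  π[x,v,c]((σ[f>8](T) ⋈[f=c] S)) → 0

E1 result:
x | v | c
q | t | 5
s | p | 8
s | q | 8
s | s | 8
E2 result:
x | v | c
(0 rows)
Witness: ('s', 'p', 8) appears 1× in E1 but 0× in E2.

no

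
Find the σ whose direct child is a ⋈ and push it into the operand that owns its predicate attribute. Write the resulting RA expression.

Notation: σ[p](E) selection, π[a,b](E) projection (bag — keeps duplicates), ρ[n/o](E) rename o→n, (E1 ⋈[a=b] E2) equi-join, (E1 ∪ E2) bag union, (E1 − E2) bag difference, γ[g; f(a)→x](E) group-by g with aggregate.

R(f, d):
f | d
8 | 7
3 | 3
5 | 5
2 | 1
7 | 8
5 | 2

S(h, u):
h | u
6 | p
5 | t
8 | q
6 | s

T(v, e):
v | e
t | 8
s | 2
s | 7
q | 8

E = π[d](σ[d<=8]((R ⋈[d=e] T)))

σ filters on d, owned by the left side.
E' = π[d]((σ[d<=8](R) ⋈[d=e] T))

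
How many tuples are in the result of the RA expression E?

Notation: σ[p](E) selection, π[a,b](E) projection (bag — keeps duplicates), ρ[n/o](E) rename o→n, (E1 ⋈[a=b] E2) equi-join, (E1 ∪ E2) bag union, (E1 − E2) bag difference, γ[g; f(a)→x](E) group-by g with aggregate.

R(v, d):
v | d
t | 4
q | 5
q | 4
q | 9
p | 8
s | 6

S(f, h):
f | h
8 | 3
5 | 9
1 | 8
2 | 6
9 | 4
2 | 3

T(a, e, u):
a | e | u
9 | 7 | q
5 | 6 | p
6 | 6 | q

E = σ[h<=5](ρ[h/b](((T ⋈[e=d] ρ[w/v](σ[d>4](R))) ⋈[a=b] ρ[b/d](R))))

Subexpression sizes:
  T → 3
  R → 6
  σ[d>4](R) → 4
  ρ[w/v](σ[d>4](R)) → 4
  (T ⋈[e=d] ρ[w/v](σ[d>4](R))) → 2
  R → 6
  ρ[b/d](R) → 6
  ((T ⋈[e=d] ρ[w/v](σ[d>4](R))) ⋈[a=b] ρ[b/d](R)) → 2
  ρ[h/b](((T ⋈[e=d] ρ[w/v](σ[d>4](R))) ⋈[a=b] ρ[b/d](R))) → 2
  σ[h<=5](ρ[h/b](((T ⋈[e=d] ρ[w/v](σ[d>4](R))) ⋈[a=b] ρ[b/d](R)))) → 1

|E| = 1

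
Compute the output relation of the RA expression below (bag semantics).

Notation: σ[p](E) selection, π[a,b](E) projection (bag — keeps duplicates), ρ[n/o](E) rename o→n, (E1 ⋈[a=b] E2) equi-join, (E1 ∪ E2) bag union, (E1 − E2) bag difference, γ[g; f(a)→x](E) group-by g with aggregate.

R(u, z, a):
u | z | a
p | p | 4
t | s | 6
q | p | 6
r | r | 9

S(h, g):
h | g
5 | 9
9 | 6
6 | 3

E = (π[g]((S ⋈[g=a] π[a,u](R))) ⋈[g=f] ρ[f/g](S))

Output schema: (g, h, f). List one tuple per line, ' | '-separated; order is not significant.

Stepwise |·|:
  S → 3
  R → 4
  π[a,u](R) → 4
  (S ⋈[g=a] π[a,u](R)) → 3
  π[g]((S ⋈[g=a] π[a,u](R))) → 3
  S → 3
  ρ[f/g](S) → 3
  (π[g]((S ⋈[g=a] π[a,u](R))) ⋈[g=f] ρ[f/g](S)) → 3

== RESULT ==
g | h | f
6 | 9 | 6
6 | 9 | 6
9 | 5 | 9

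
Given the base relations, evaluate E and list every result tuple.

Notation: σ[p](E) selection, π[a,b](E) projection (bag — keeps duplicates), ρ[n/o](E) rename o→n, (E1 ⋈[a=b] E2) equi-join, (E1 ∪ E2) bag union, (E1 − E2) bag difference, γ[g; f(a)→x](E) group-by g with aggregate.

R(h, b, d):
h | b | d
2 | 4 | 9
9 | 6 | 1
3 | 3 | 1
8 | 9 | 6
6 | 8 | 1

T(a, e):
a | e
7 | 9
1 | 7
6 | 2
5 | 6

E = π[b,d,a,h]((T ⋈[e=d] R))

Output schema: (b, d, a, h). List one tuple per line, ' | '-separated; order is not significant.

Subexpression sizes:
  T → 4
  R → 5
  (T ⋈[e=d] R) → 2
  π[b,d,a,h]((T ⋈[e=d] R)) → 2

== RESULT ==
b | d | a | h
4 | 9 | 7 | 2
9 | 6 | 5 | 8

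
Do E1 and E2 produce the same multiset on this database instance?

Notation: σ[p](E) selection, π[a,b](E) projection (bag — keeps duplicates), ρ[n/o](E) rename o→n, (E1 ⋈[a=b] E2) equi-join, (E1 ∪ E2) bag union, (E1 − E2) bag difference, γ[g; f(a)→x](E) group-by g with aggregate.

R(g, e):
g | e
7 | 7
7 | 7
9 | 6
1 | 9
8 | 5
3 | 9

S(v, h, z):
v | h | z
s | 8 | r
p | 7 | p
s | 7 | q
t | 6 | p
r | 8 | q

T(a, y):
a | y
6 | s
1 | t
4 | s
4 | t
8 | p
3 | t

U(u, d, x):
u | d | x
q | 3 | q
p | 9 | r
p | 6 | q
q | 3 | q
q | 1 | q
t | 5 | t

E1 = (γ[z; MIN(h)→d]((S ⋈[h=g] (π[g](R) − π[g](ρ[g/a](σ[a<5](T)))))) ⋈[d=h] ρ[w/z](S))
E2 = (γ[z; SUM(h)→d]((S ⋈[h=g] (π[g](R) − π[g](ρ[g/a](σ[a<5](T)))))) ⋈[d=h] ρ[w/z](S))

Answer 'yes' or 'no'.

E1 subexpression sizes:
  S → 5
  R → 6
  π[g](R) → 6
  T → 6
  σ[a<5](T) → 4
  ρ[g/a](σ[a<5](T)) → 4
  π[g](ρ[g/a](σ[a<5](T))) → 4
  (π[g](R) − π[g](ρ[g/a](σ[a<5](T)))) → 4
  (S ⋈[h=g] (π[g](R) − π[g](ρ[g/a](σ[a<5](T))))) → 6
  γ[z; MIN(h)→d]((S ⋈[h=g] (π[g](R) − π[g](ρ[g/a](σ[a<5](T)))))) → 3
  S → 5
  ρ[w/z](S) → 5
  (γ[z; MIN(h)→d]((S ⋈[h=g] (π[g](R) − π[g](ρ[g/a](σ[a<5](T)))))) ⋈[d=h] ρ[w/z](S)) → 6
E2 subexpression sizes:
  S → 5
  R → 6
  π[g](R) → 6
  T → 6
  σ[a<5](T) → 4
  ρ[g/a](σ[a<5](T)) → 4
  π[g](ρ[g/a](σ[a<5](T))) → 4
  (π[g](R) − π[g](ρ[g/a](σ[a<5](T)))) → 4
  (S ⋈[h=g] (π[g](R) − π[g](ρ[g/a](σ[a<5](T))))) → 6
  γ[z; SUM(h)→d]((S ⋈[h=g] (π[g](R) − π[g](ρ[g/a](σ[a<5](T)))))) → 3
  S → 5
  ρ[w/z](S) → 5
  (γ[z; SUM(h)→d]((S ⋈[h=g] (π[g](R) − π[g](ρ[g/a](σ[a<5](T)))))) ⋈[d=h] ρ[w/z](S)) → 2

E1 result:
z | d | v | h | w
p | 7 | p | 7 | p
p | 7 | s | 7 | q
q | 7 | p | 7 | p
q | 7 | s | 7 | q
r | 8 | r | 8 | q
r | 8 | s | 8 | r
E2 result:
z | d | v | h | w
r | 8 | r | 8 | q
r | 8 | s | 8 | r
Witness: ('q', 7, 's', 7, 'q') appears 1× in E1 but 0× in E2.

no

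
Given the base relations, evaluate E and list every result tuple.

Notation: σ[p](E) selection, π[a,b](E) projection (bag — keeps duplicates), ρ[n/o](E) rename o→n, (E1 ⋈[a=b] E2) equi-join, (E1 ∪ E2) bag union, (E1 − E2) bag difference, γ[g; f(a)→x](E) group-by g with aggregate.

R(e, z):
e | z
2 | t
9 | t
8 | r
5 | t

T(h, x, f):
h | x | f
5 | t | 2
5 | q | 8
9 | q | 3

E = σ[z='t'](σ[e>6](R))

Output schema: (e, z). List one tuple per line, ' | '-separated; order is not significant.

Per-node cardinality:
  R → 4
  σ[e>6](R) → 2
  σ[z='t'](σ[e>6](R)) → 1

== RESULT ==
e | z
9 | t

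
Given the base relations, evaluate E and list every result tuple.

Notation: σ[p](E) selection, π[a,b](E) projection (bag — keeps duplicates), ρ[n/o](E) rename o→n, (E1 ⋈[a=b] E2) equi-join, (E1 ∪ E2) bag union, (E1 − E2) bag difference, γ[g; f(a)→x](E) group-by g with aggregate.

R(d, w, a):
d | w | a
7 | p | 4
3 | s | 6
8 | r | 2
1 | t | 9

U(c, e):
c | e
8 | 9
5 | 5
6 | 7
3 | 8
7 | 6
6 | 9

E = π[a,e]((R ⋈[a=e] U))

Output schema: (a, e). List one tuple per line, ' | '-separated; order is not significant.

Subexpression sizes:
  R → 4
  U → 6
  (R ⋈[a=e] U) → 3
  π[a,e]((R ⋈[a=e] U)) → 3

== RESULT ==
a | e
6 | 6
9 | 9
9 | 9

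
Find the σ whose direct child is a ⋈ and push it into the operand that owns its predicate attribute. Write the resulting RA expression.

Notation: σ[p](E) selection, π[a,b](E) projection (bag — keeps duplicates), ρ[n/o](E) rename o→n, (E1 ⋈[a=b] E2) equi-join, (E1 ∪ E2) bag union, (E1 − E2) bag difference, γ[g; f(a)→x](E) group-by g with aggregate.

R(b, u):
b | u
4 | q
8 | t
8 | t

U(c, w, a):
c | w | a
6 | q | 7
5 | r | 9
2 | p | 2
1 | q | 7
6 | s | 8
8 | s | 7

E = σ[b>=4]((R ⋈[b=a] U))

σ filters on b, owned by the left side.
E' = (σ[b>=4](R) ⋈[b=a] U)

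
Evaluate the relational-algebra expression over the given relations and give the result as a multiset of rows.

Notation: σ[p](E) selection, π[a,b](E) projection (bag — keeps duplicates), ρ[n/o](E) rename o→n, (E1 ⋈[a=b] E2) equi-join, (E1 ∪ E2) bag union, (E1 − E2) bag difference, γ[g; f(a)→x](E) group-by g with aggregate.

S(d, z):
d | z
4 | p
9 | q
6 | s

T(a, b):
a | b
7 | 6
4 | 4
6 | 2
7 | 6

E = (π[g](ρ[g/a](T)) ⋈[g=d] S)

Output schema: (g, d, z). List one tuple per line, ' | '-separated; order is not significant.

Stepwise |·|:
  T → 4
  ρ[g/a](T) → 4
  π[g](ρ[g/a](T)) → 4
  S → 3
  (π[g](ρ[g/a](T)) ⋈[g=d] S) → 2

== RESULT ==
g | d | z
4 | 4 | p
6 | 6 | s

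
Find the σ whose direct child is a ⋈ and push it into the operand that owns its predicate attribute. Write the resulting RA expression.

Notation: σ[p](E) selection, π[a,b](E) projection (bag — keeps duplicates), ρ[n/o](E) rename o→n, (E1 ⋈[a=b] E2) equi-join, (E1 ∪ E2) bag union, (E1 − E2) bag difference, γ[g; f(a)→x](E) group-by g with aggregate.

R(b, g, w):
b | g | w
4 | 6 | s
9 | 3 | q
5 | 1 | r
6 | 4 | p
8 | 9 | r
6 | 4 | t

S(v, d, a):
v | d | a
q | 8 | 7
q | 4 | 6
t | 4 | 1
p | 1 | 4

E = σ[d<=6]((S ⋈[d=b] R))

σ filters on d, owned by the left side.
E' = (σ[d<=6](S) ⋈[d=b] R)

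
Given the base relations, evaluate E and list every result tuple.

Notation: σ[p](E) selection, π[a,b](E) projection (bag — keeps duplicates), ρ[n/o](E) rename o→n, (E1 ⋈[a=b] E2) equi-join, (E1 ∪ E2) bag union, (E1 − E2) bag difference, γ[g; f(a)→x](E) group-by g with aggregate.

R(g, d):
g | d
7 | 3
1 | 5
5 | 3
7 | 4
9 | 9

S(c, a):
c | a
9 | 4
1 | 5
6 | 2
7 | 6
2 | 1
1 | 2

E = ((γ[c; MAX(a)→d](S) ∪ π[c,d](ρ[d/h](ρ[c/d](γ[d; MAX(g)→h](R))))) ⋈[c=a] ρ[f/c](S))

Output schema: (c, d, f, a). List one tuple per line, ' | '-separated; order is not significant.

Row counts bottom-up:
  S → 6
  γ[c; MAX(a)→d](S) → 5
  R → 5
  γ[d; MAX(g)→h](R) → 4
  ρ[c/d](γ[d; MAX(g)→h](R)) → 4
  ρ[d/h](ρ[c/d](γ[d; MAX(g)→h](R))) → 4
  π[c,d](ρ[d/h](ρ[c/d](γ[d; MAX(g)→h](R)))) → 4
  (γ[c; MAX(a)→d](S) ∪ π[c,d](ρ[d/h](ρ[c/d](γ[d; MAX(g)→h](R))))) → 9
  S → 6
  ρ[f/c](S) → 6
  ((γ[c; MAX(a)→d](S) ∪ π[c,d](ρ[d/h](ρ[c/d](γ[d; MAX(g)→h](R))))) ⋈[c=a] ρ[f/c](S)) → 6

== RESULT ==
c | d | f | a
1 | 5 | 2 | 1
2 | 1 | 1 | 2
2 | 1 | 6 | 2
4 | 7 | 9 | 4
5 | 1 | 1 | 5
6 | 2 | 7 | 6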